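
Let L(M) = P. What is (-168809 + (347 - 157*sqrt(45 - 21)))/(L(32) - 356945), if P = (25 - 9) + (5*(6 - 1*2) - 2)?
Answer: 168462/356911 + 314*sqrt(6)/356911 ≈ 0.47415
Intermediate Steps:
P = 34 (P = 16 + (5*(6 - 2) - 2) = 16 + (5*4 - 2) = 16 + (20 - 2) = 16 + 18 = 34)
L(M) = 34
(-168809 + (347 - 157*sqrt(45 - 21)))/(L(32) - 356945) = (-168809 + (347 - 157*sqrt(45 - 21)))/(34 - 356945) = (-168809 + (347 - 314*sqrt(6)))/(-356911) = (-168809 + (347 - 314*sqrt(6)))*(-1/356911) = (-168462 - 314*sqrt(6))*(-1/356911) = 168462/356911 + 314*sqrt(6)/356911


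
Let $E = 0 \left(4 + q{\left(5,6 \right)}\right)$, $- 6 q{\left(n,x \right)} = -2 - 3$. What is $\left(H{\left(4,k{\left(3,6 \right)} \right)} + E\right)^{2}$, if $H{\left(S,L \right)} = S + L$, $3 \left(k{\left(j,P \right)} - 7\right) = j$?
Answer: $144$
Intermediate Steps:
$k{\left(j,P \right)} = 7 + \frac{j}{3}$
$q{\left(n,x \right)} = \frac{5}{6}$ ($q{\left(n,x \right)} = - \frac{-2 - 3}{6} = \left(- \frac{1}{6}\right) \left(-5\right) = \frac{5}{6}$)
$H{\left(S,L \right)} = L + S$
$E = 0$ ($E = 0 \left(4 + \frac{5}{6}\right) = 0 \cdot \frac{29}{6} = 0$)
$\left(H{\left(4,k{\left(3,6 \right)} \right)} + E\right)^{2} = \left(\left(\left(7 + \frac{1}{3} \cdot 3\right) + 4\right) + 0\right)^{2} = \left(\left(\left(7 + 1\right) + 4\right) + 0\right)^{2} = \left(\left(8 + 4\right) + 0\right)^{2} = \left(12 + 0\right)^{2} = 12^{2} = 144$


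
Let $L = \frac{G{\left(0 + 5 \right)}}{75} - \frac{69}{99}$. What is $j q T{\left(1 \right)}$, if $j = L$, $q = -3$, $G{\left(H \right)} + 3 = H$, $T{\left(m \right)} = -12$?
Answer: $- \frac{6636}{275} \approx -24.131$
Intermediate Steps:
$G{\left(H \right)} = -3 + H$
$L = - \frac{553}{825}$ ($L = \frac{-3 + \left(0 + 5\right)}{75} - \frac{69}{99} = \left(-3 + 5\right) \frac{1}{75} - \frac{23}{33} = 2 \cdot \frac{1}{75} - \frac{23}{33} = \frac{2}{75} - \frac{23}{33} = - \frac{553}{825} \approx -0.6703$)
$j = - \frac{553}{825} \approx -0.6703$
$j q T{\left(1 \right)} = \left(- \frac{553}{825}\right) \left(-3\right) \left(-12\right) = \frac{553}{275} \left(-12\right) = - \frac{6636}{275}$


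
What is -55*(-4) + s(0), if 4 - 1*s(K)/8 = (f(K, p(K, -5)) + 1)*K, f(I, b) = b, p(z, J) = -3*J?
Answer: 252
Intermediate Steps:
s(K) = 32 - 128*K (s(K) = 32 - 8*(-3*(-5) + 1)*K = 32 - 8*(15 + 1)*K = 32 - 128*K)
-55*(-4) + s(0) = -55*(-4) + (32 - 128*0) = 220 + (32 + 0) = 220 + 32 = 252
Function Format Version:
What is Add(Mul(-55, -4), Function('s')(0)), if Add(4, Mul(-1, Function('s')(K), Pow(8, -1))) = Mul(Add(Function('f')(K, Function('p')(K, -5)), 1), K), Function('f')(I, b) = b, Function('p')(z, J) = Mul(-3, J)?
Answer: 252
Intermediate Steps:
Function('s')(K) = Add(32, Mul(-128, K)) (Function('s')(K) = Add(32, Mul(-8, Mul(Add(Mul(-3, -5), 1), K))) = Add(32, Mul(-8, Mul(Add(15, 1), K))) = Add(32, Mul(-8, Mul(16, K))) = Add(32, Mul(-128, K)))
Add(Mul(-55, -4), Function('s')(0)) = Add(Mul(-55, -4), Add(32, Mul(-128, 0))) = Add(220, Add(32, 0)) = Add(220, 32) = 252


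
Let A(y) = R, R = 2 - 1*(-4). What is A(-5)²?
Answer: 36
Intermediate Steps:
R = 6 (R = 2 + 4 = 6)
A(y) = 6
A(-5)² = 6² = 36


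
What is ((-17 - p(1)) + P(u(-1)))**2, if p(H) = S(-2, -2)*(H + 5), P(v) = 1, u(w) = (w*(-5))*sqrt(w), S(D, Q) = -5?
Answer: 196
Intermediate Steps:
u(w) = -5*w**(3/2) (u(w) = (-5*w)*sqrt(w) = -5*w**(3/2))
p(H) = -25 - 5*H (p(H) = -5*(H + 5) = -5*(5 + H) = -25 - 5*H)
((-17 - p(1)) + P(u(-1)))**2 = ((-17 - (-25 - 5*1)) + 1)**2 = ((-17 - (-25 - 5)) + 1)**2 = ((-17 - 1*(-30)) + 1)**2 = ((-17 + 30) + 1)**2 = (13 + 1)**2 = 14**2 = 196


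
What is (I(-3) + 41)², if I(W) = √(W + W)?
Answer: (41 + I*√6)² ≈ 1675.0 + 200.86*I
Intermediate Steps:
I(W) = √2*√W (I(W) = √(2*W) = √2*√W)
(I(-3) + 41)² = (√2*√(-3) + 41)² = (√2*(I*√3) + 41)² = (I*√6 + 41)² = (41 + I*√6)²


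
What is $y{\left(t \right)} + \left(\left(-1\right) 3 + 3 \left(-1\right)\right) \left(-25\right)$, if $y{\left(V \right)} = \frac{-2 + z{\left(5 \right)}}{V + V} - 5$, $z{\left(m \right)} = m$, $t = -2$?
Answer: $\frac{577}{4} \approx 144.25$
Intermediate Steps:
$y{\left(V \right)} = -5 + \frac{3}{2 V}$ ($y{\left(V \right)} = \frac{-2 + 5}{V + V} - 5 = \frac{3}{2 V} - 5 = -5 + \frac{3}{2 V}$)
$y{\left(t \right)} + \left(\left(-1\right) 3 + 3 \left(-1\right)\right) \left(-25\right) = \left(-5 + \frac{3}{2 \left(-2\right)}\right) + \left(\left(-1\right) 3 + 3 \left(-1\right)\right) \left(-25\right) = \left(-5 + \frac{3}{2} \left(- \frac{1}{2}\right)\right) + \left(-3 - 3\right) \left(-25\right) = \left(-5 - \frac{3}{4}\right) - -150 = - \frac{23}{4} + 150 = \frac{577}{4}$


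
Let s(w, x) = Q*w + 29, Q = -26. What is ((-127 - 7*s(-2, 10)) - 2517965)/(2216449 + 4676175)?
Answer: -2518659/6892624 ≈ -0.36541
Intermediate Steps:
s(w, x) = 29 - 26*w (s(w, x) = -26*w + 29 = 29 - 26*w)
((-127 - 7*s(-2, 10)) - 2517965)/(2216449 + 4676175) = ((-127 - 7*(29 - 26*(-2))) - 2517965)/(2216449 + 4676175) = ((-127 - 7*(29 + 52)) - 2517965)/6892624 = ((-127 - 7*81) - 2517965)*(1/6892624) = ((-127 - 567) - 2517965)*(1/6892624) = (-694 - 2517965)*(1/6892624) = -2518659*1/6892624 = -2518659/6892624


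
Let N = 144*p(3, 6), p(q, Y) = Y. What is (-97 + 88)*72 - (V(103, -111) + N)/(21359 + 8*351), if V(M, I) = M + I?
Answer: -15661072/24167 ≈ -648.04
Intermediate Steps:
V(M, I) = I + M
N = 864 (N = 144*6 = 864)
(-97 + 88)*72 - (V(103, -111) + N)/(21359 + 8*351) = (-97 + 88)*72 - ((-111 + 103) + 864)/(21359 + 8*351) = -9*72 - (-8 + 864)/(21359 + 2808) = -648 - 856/24167 = -15661072/24167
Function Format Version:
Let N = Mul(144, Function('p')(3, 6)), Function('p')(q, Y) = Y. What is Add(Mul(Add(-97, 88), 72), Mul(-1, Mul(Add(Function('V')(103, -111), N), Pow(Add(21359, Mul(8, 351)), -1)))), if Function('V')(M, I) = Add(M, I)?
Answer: Rational(-15661072, 24167) ≈ -648.04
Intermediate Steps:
Function('V')(M, I) = Add(I, M)
N = 864 (N = Mul(144, 6) = 864)
Add(Mul(Add(-97, 88), 72), Mul(-1, Mul(Add(Function('V')(103, -111), N), Pow(Add(21359, Mul(8, 351)), -1)))) = Add(Mul(Add(-97, 88), 72), Mul(-1, Mul(Add(Add(-111, 103), 864), Pow(Add(21359, Mul(8, 351)), -1)))) = Add(Mul(-9, 72), Mul(-1, Mul(Add(-8, 864), Pow(Add(21359, 2808), -1)))) = Add(-648, Mul(-1, Mul(856, Pow(24167, -1)))) = Add(-648, Mul(-1, Mul(856, Rational(1, 24167)))) = Add(-648, Mul(-1, Rational(856, 24167))) = Add(-648, Rational(-856, 24167)) = Rational(-15661072, 24167)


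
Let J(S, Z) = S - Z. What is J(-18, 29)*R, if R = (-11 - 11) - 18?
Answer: 1880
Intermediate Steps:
R = -40 (R = -22 - 18 = -40)
J(-18, 29)*R = (-18 - 1*29)*(-40) = (-18 - 29)*(-40) = -47*(-40) = 1880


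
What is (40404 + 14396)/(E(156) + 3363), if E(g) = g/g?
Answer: 13700/841 ≈ 16.290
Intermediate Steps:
E(g) = 1
(40404 + 14396)/(E(156) + 3363) = (40404 + 14396)/(1 + 3363) = 54800/3364 = 54800*(1/3364) = 13700/841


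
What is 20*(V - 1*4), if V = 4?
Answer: 0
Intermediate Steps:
20*(V - 1*4) = 20*(4 - 1*4) = 20*(4 - 4) = 20*0 = 0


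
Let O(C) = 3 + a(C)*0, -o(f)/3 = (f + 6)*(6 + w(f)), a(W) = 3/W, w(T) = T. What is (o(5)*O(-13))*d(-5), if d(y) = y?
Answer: 5445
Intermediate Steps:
o(f) = -3*(6 + f)² (o(f) = -3*(f + 6)*(6 + f) = -3*(6 + f)*(6 + f) = -3*(6 + f)²)
O(C) = 3 (O(C) = 3 + (3/C)*0 = 3 + 0 = 3)
(o(5)*O(-13))*d(-5) = ((-108 - 36*5 - 3*5²)*3)*(-5) = ((-108 - 180 - 3*25)*3)*(-5) = ((-108 - 180 - 75)*3)*(-5) = -363*3*(-5) = -1089*(-5) = 5445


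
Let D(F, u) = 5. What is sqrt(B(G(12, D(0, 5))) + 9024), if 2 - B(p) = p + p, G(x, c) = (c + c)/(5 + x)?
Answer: sqrt(2608174)/17 ≈ 94.999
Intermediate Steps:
G(x, c) = 2*c/(5 + x) (G(x, c) = (2*c)/(5 + x) = 2*c/(5 + x))
B(p) = 2 - 2*p (B(p) = 2 - (p + p) = 2 - 2*p)
sqrt(B(G(12, D(0, 5))) + 9024) = sqrt((2 - 4*5/(5 + 12)) + 9024) = sqrt((2 - 4*5/17) + 9024) = sqrt((2 - 2*10/17) + 9024) = sqrt((2 - 20/17) + 9024) = sqrt(14/17 + 9024) = sqrt(153422/17) = sqrt(2608174)/17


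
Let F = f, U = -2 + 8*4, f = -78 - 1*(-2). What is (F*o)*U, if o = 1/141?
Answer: -760/47 ≈ -16.170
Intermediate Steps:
o = 1/141 ≈ 0.0070922
f = -76 (f = -78 + 2 = -76)
U = 30 (U = -2 + 32 = 30)
F = -76
(F*o)*U = -76*1/141*30 = -76/141*30 = -760/47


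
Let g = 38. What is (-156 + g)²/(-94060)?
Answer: -3481/23515 ≈ -0.14803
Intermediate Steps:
(-156 + g)²/(-94060) = (-156 + 38)²/(-94060) = (-118)²*(-1/94060) = 13924*(-1/94060) = -3481/23515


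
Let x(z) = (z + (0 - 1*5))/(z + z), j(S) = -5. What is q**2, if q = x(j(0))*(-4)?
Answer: 16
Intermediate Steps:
x(z) = (-5 + z)/(2*z) (x(z) = (z + (0 - 5))/((2*z)) = (z - 5)*(1/(2*z)) = (-5 + z)*(1/(2*z)) = (-5 + z)/(2*z))
q = -4 (q = ((1/2)*(-5 - 5)/(-5))*(-4) = ((1/2)*(-1/5)*(-10))*(-4) = 1*(-4) = -4)
q**2 = (-4)**2 = 16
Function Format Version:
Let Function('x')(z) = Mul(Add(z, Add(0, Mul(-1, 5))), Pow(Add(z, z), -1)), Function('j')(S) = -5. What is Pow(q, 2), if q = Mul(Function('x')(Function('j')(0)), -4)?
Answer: 16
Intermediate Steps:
Function('x')(z) = Mul(Rational(1, 2), Pow(z, -1), Add(-5, z)) (Function('x')(z) = Mul(Add(z, Add(0, -5)), Pow(Mul(2, z), -1)) = Mul(Add(z, -5), Mul(Rational(1, 2), Pow(z, -1))) = Mul(Add(-5, z), Mul(Rational(1, 2), Pow(z, -1))) = Mul(Rational(1, 2), Pow(z, -1), Add(-5, z)))
q = -4 (q = Mul(Mul(Rational(1, 2), Pow(-5, -1), Add(-5, -5)), -4) = Mul(Mul(Rational(1, 2), Rational(-1, 5), -10), -4) = Mul(1, -4) = -4)
Pow(q, 2) = Pow(-4, 2) = 16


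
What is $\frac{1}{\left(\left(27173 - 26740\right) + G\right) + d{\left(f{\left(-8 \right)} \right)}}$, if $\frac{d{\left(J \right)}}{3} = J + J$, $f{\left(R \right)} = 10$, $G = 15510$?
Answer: $\frac{1}{16003} \approx 6.2488 \cdot 10^{-5}$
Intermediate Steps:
$d{\left(J \right)} = 6 J$ ($d{\left(J \right)} = 3 \left(J + J\right) = 3 \cdot 2 J = 6 J$)
$\frac{1}{\left(\left(27173 - 26740\right) + G\right) + d{\left(f{\left(-8 \right)} \right)}} = \frac{1}{\left(\left(27173 - 26740\right) + 15510\right) + 6 \cdot 10} = \frac{1}{\left(433 + 15510\right) + 60} = \frac{1}{15943 + 60} = \frac{1}{16003}$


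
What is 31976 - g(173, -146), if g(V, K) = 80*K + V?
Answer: 43483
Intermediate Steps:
g(V, K) = V + 80*K
31976 - g(173, -146) = 31976 - (173 + 80*(-146)) = 31976 - (173 - 11680) = 31976 - 1*(-11507) = 31976 + 11507 = 43483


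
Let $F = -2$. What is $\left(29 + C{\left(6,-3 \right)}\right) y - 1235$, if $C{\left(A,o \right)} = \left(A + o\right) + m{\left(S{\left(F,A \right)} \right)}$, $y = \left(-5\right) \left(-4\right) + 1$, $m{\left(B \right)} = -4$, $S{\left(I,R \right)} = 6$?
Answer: $-647$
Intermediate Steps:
$y = 21$ ($y = 20 + 1 = 21$)
$C{\left(A,o \right)} = -4 + A + o$ ($C{\left(A,o \right)} = \left(A + o\right) - 4 = -4 + A + o$)
$\left(29 + C{\left(6,-3 \right)}\right) y - 1235 = \left(29 - 1\right) 21 - 1235 = 28 \cdot 21 - 1235 = 588 - 1235 = -647$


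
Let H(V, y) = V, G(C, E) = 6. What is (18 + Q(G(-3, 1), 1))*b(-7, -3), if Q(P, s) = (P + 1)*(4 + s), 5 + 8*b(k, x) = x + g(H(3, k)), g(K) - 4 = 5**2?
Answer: 1113/8 ≈ 139.13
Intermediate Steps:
g(K) = 29 (g(K) = 4 + 5**2 = 4 + 25 = 29)
b(k, x) = 3 + x/8 (b(k, x) = -5/8 + (x + 29)/8 = -5/8 + (29 + x)/8 = -5/8 + (29/8 + x/8) = 3 + x/8)
Q(P, s) = (1 + P)*(4 + s)
(18 + Q(G(-3, 1), 1))*b(-7, -3) = (18 + (4 + 1 + 4*6 + 6*1))*(3 + (1/8)*(-3)) = (18 + (4 + 1 + 24 + 6))*(3 - 3/8) = (18 + 35)*(21/8) = 53*(21/8) = 1113/8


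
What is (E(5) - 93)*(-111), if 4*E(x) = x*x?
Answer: 38517/4 ≈ 9629.3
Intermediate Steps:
E(x) = x**2/4 (E(x) = (x*x)/4 = x**2/4)
(E(5) - 93)*(-111) = ((1/4)*5**2 - 93)*(-111) = ((1/4)*25 - 93)*(-111) = (25/4 - 93)*(-111) = -347/4*(-111) = 38517/4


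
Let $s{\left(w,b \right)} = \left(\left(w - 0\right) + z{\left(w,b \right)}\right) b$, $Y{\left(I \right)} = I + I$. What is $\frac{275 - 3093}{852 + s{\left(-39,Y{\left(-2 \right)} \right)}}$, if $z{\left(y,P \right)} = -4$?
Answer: $- \frac{1409}{512} \approx -2.752$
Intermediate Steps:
$Y{\left(I \right)} = 2 I$
$s{\left(w,b \right)} = b \left(-4 + w\right)$ ($s{\left(w,b \right)} = \left(\left(w - 0\right) - 4\right) b = \left(\left(w + 0\right) - 4\right) b = \left(w - 4\right) b = \left(-4 + w\right) b = b \left(-4 + w\right)$)
$\frac{275 - 3093}{852 + s{\left(-39,Y{\left(-2 \right)} \right)}} = \frac{275 - 3093}{852 + 2 \left(-2\right) \left(-4 - 39\right)} = - \frac{2818}{852 - -172} = - \frac{2818}{852 + 172} = - \frac{2818}{1024} = \left(-2818\right) \frac{1}{1024} = - \frac{1409}{512}$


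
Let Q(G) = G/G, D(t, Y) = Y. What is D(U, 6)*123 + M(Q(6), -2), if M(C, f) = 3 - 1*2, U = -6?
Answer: 739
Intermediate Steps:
Q(G) = 1
M(C, f) = 1 (M(C, f) = 3 - 2 = 1)
D(U, 6)*123 + M(Q(6), -2) = 6*123 + 1 = 738 + 1 = 739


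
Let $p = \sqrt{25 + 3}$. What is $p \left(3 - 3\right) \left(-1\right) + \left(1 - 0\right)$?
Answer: $1$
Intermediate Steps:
$p = 2 \sqrt{7}$ ($p = \sqrt{28} = 2 \sqrt{7} \approx 5.2915$)
$p \left(3 - 3\right) \left(-1\right) + \left(1 - 0\right) = 2 \sqrt{7} \left(3 - 3\right) \left(-1\right) + \left(1 - 0\right) = 2 \sqrt{7} \cdot 0 \left(-1\right) + \left(1 + 0\right) = 2 \sqrt{7} \cdot 0 + 1 = 0 + 1 = 1$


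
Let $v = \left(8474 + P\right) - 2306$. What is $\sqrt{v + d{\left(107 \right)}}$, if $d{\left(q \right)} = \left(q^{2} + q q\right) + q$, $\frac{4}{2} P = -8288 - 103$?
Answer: $\frac{\sqrt{99910}}{2} \approx 158.04$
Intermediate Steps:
$P = - \frac{8391}{2}$ ($P = \frac{-8288 - 103}{2} = \frac{1}{2} \left(-8391\right) = - \frac{8391}{2} \approx -4195.5$)
$v = \frac{3945}{2}$ ($v = \left(8474 - \frac{8391}{2}\right) - 2306 = \frac{8557}{2} - 2306 = \frac{3945}{2} \approx 1972.5$)
$d{\left(q \right)} = q + 2 q^{2}$ ($d{\left(q \right)} = \left(q^{2} + q^{2}\right) + q = 2 q^{2} + q = q + 2 q^{2}$)
$\sqrt{v + d{\left(107 \right)}} = \sqrt{\frac{3945}{2} + 107 \left(1 + 2 \cdot 107\right)} = \sqrt{\frac{3945}{2} + 107 \left(1 + 214\right)} = \sqrt{\frac{3945}{2} + 107 \cdot 215} = \sqrt{\frac{3945}{2} + 23005} = \sqrt{\frac{49955}{2}} = \frac{\sqrt{99910}}{2}$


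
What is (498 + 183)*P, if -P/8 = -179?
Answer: 975192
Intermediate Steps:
P = 1432 (P = -8*(-179) = 1432)
(498 + 183)*P = (498 + 183)*1432 = 681*1432 = 975192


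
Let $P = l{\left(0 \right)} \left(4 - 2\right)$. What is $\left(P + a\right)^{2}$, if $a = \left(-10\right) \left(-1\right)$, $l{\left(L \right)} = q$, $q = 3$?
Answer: $256$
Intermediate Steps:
$l{\left(L \right)} = 3$
$a = 10$
$P = 6$ ($P = 3 \left(4 - 2\right) = 3 \cdot 2 = 6$)
$\left(P + a\right)^{2} = \left(6 + 10\right)^{2} = 16^{2} = 256$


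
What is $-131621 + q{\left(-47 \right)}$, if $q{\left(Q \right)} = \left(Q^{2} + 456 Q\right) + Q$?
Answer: $-150891$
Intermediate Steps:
$q{\left(Q \right)} = Q^{2} + 457 Q$
$-131621 + q{\left(-47 \right)} = -131621 - 47 \left(457 - 47\right) = -131621 - 19270 = -150891$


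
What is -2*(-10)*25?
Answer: 500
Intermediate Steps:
-2*(-10)*25 = 20*25 = 500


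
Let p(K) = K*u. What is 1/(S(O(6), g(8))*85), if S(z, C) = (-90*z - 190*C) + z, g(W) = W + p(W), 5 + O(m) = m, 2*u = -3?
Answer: 1/57035 ≈ 1.7533e-5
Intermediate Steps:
u = -3/2 (u = (½)*(-3) = -3/2 ≈ -1.5000)
O(m) = -5 + m
p(K) = -3*K/2 (p(K) = K*(-3/2) = -3*K/2)
g(W) = -W/2 (g(W) = W - 3*W/2 = -W/2)
S(z, C) = -190*C - 89*z (S(z, C) = (-190*C - 90*z) + z = -190*C - 89*z)
1/(S(O(6), g(8))*85) = 1/((-(-95)*8 - 89*(-5 + 6))*85) = 1/((-190*(-4) - 89*1)*85) = 1/((760 - 89)*85) = 1/(671*85) = 1/57035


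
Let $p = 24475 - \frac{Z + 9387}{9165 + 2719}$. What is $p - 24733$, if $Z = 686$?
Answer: $- \frac{3076145}{11884} \approx -258.85$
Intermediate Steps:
$p = \frac{290850827}{11884}$ ($p = 24475 - \frac{686 + 9387}{9165 + 2719} = 24475 - \frac{10073}{11884} = \frac{290850827}{11884} \approx 24474.0$)
$p - 24733 = \frac{290850827}{11884} - 24733 = - \frac{3076145}{11884}$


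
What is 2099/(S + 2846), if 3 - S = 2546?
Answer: 2099/303 ≈ 6.9274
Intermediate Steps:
S = -2543 (S = 3 - 1*2546 = 3 - 2546 = -2543)
2099/(S + 2846) = 2099/(-2543 + 2846) = 2099/303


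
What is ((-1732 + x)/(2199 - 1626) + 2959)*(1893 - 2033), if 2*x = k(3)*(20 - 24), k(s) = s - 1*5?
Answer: -79043020/191 ≈ -4.1384e+5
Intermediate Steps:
k(s) = -5 + s (k(s) = s - 5 = -5 + s)
x = 4 (x = ((-5 + 3)*(20 - 24))/2 = (-2*(-4))/2 = (½)*8 = 4)
((-1732 + x)/(2199 - 1626) + 2959)*(1893 - 2033) = ((-1732 + 4)/(2199 - 1626) + 2959)*(1893 - 2033) = (-1728/573 + 2959)*(-140) = (-1728*1/573 + 2959)*(-140) = (-576/191 + 2959)*(-140) = (564593/191)*(-140) = -79043020/191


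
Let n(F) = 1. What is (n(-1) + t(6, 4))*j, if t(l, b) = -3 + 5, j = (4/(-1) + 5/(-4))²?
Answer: 1323/16 ≈ 82.688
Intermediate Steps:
j = 441/16 (j = (4*(-1) + 5*(-¼))² = (-4 - 5/4)² = (-21/4)² = 441/16 ≈ 27.563)
t(l, b) = 2
(n(-1) + t(6, 4))*j = (1 + 2)*(441/16) = 3*(441/16) = 1323/16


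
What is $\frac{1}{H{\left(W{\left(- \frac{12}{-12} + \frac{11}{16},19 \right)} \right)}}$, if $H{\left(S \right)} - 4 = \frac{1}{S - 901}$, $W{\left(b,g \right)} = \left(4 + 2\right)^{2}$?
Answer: $\frac{865}{3459} \approx 0.25007$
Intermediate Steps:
$W{\left(b,g \right)} = 36$ ($W{\left(b,g \right)} = 6^{2} = 36$)
$H{\left(S \right)} = 4 + \frac{1}{-901 + S}$ ($H{\left(S \right)} = 4 + \frac{1}{S - 901} = 4 + \frac{1}{-901 + S}$)
$\frac{1}{H{\left(W{\left(- \frac{12}{-12} + \frac{11}{16},19 \right)} \right)}} = \frac{1}{\frac{1}{-901 + 36} \left(-3603 + 4 \cdot 36\right)} = \frac{1}{\frac{1}{-865} \left(-3603 + 144\right)} = \frac{1}{\left(- \frac{1}{865}\right) \left(-3459\right)} = \frac{1}{\frac{3459}{865}} = \frac{865}{3459}$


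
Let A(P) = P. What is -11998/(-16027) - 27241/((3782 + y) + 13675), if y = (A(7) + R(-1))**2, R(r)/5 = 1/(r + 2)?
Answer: -225414709/282091227 ≈ -0.79908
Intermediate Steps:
R(r) = 5/(2 + r) (R(r) = 5/(r + 2) = 5/(2 + r))
y = 144 (y = (7 + 5/(2 - 1))**2 = (7 + 5/1)**2 = (7 + 5*1)**2 = (7 + 5)**2 = 12**2 = 144)
-11998/(-16027) - 27241/((3782 + y) + 13675) = -11998/(-16027) - 27241/((3782 + 144) + 13675) = -11998*(-1/16027) - 27241/(3926 + 13675) = 11998/16027 - 27241/17601 = -225414709/282091227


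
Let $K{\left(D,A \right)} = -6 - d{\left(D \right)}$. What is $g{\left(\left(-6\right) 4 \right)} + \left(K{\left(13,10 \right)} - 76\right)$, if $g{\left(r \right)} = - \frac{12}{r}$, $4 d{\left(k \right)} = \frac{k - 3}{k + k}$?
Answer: $- \frac{4243}{52} \approx -81.596$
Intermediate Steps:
$d{\left(k \right)} = \frac{-3 + k}{8 k}$ ($d{\left(k \right)} = \frac{\left(k - 3\right) \frac{1}{k + k}}{4} = \frac{\left(-3 + k\right) \frac{1}{2 k}}{4} = \frac{\frac{1}{2} \frac{1}{k} \left(-3 + k\right)}{4} = \frac{-3 + k}{8 k}$)
$K{\left(D,A \right)} = -6 - \frac{-3 + D}{8 D}$
$g{\left(\left(-6\right) 4 \right)} + \left(K{\left(13,10 \right)} - 76\right) = - \frac{12}{\left(-6\right) 4} - \left(76 - \frac{3 - 637}{8 \cdot 13}\right) = - \frac{12}{-24} - \left(76 - \frac{3 - 637}{104}\right) = \left(-12\right) \left(- \frac{1}{24}\right) - \left(76 - - \frac{317}{52}\right) = \frac{1}{2} - \frac{4269}{52} = - \frac{4243}{52}$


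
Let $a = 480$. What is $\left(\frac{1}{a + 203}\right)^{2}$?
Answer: $\frac{1}{466489} \approx 2.1437 \cdot 10^{-6}$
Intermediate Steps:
$\left(\frac{1}{a + 203}\right)^{2} = \left(\frac{1}{480 + 203}\right)^{2} = \left(\frac{1}{683}\right)^{2} = \frac{1}{466489}$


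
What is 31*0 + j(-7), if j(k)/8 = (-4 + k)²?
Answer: 968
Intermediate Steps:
j(k) = 8*(-4 + k)²
31*0 + j(-7) = 31*0 + 8*(-4 - 7)² = 0 + 8*(-11)² = 0 + 8*121 = 0 + 968 = 968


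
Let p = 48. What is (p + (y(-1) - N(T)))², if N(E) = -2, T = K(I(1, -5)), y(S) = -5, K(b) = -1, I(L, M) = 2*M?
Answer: 2025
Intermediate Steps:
T = -1
(p + (y(-1) - N(T)))² = (48 + (-5 - 1*(-2)))² = (48 + (-5 + 2))² = (48 - 3)² = 45² = 2025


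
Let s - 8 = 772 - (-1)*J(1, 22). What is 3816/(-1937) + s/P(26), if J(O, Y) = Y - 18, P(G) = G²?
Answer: -20404/25181 ≈ -0.81029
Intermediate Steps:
J(O, Y) = -18 + Y
s = 784 (s = 8 + (772 - (-1)*(-18 + 22)) = 8 + (772 - (-1)*4) = 8 + (772 - 1*(-4)) = 8 + (772 + 4) = 8 + 776 = 784)
3816/(-1937) + s/P(26) = 3816/(-1937) + 784/(26²) = 3816*(-1/1937) + 784/676 = -3816/1937 + 784*(1/676) = -3816/1937 + 196/169 = -20404/25181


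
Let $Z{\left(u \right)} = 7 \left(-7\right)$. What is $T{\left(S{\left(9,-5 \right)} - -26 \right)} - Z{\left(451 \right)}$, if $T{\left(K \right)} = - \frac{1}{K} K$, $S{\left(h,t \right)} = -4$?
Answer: $48$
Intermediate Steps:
$Z{\left(u \right)} = -49$
$T{\left(K \right)} = -1$
$T{\left(S{\left(9,-5 \right)} - -26 \right)} - Z{\left(451 \right)} = -1 - -49 = -1 + 49 = 48$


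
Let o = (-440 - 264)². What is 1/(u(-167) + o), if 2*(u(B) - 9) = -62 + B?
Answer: 2/991021 ≈ 2.0181e-6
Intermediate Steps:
u(B) = -22 + B/2 (u(B) = 9 + (-62 + B)/2 = 9 + (-31 + B/2) = -22 + B/2)
o = 495616 (o = (-704)² = 495616)
1/(u(-167) + o) = 1/((-22 + (½)*(-167)) + 495616) = 1/((-22 - 167/2) + 495616) = 1/(-211/2 + 495616) = 1/(991021/2) = 2/991021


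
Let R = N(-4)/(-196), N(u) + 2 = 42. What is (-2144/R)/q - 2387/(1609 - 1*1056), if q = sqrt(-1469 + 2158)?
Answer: -341/79 + 52528*sqrt(689)/3445 ≈ 395.92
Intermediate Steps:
N(u) = 40 (N(u) = -2 + 42 = 40)
R = -10/49 (R = 40/(-196) = 40*(-1/196) = -10/49 ≈ -0.20408)
q = sqrt(689) ≈ 26.249
(-2144/R)/q - 2387/(1609 - 1*1056) = (-2144/(-10/49))/(sqrt(689)) - 2387/(1609 - 1*1056) = (-2144*(-49/10))*(sqrt(689)/689) - 2387/(1609 - 1056) = 52528*(sqrt(689)/689)/5 - 2387/553 = 52528*sqrt(689)/3445 - 2387*1/553 = 52528*sqrt(689)/3445 - 341/79 = -341/79 + 52528*sqrt(689)/3445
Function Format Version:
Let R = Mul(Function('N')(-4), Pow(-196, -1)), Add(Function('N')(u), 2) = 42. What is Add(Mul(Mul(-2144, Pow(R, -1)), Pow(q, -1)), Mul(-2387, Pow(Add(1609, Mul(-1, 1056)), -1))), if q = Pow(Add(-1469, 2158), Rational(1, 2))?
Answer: Add(Rational(-341, 79), Mul(Rational(52528, 3445), Pow(689, Rational(1, 2)))) ≈ 395.92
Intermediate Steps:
Function('N')(u) = 40 (Function('N')(u) = Add(-2, 42) = 40)
R = Rational(-10, 49) (R = Mul(40, Pow(-196, -1)) = Mul(40, Rational(-1, 196)) = Rational(-10, 49) ≈ -0.20408)
q = Pow(689, Rational(1, 2)) ≈ 26.249
Add(Mul(Mul(-2144, Pow(R, -1)), Pow(q, -1)), Mul(-2387, Pow(Add(1609, Mul(-1, 1056)), -1))) = Add(Mul(Mul(-2144, Pow(Rational(-10, 49), -1)), Pow(Pow(689, Rational(1, 2)), -1)), Mul(-2387, Pow(Add(1609, Mul(-1, 1056)), -1))) = Add(Mul(Mul(-2144, Rational(-49, 10)), Mul(Rational(1, 689), Pow(689, Rational(1, 2)))), Mul(-2387, Pow(Add(1609, -1056), -1))) = Add(Mul(Rational(52528, 5), Mul(Rational(1, 689), Pow(689, Rational(1, 2)))), Mul(-2387, Pow(553, -1))) = Add(Mul(Rational(52528, 3445), Pow(689, Rational(1, 2))), Mul(-2387, Rational(1, 553))) = Add(Mul(Rational(52528, 3445), Pow(689, Rational(1, 2))), Rational(-341, 79)) = Add(Rational(-341, 79), Mul(Rational(52528, 3445), Pow(689, Rational(1, 2))))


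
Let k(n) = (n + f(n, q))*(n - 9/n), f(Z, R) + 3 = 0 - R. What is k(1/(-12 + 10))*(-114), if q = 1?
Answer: 17955/2 ≈ 8977.5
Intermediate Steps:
f(Z, R) = -3 - R (f(Z, R) = -3 + (0 - R) = -3 - R)
k(n) = (-4 + n)*(n - 9/n) (k(n) = (n + (-3 - 1*1))*(n - 9/n) = (n + (-3 - 1))*(n - 9/n) = (n - 4)*(n - 9/n) = (-4 + n)*(n - 9/n))
k(1/(-12 + 10))*(-114) = (-9 + (1/(-12 + 10))² - 4/(-12 + 10) + 36/(1/(-12 + 10)))*(-114) = (-9 + (1/(-2))² - 4/(-2) + 36/(1/(-2)))*(-114) = (-9 + (-½)² - 4*(-½) + 36/(-½))*(-114) = (-9 + ¼ + 2 + 36*(-2))*(-114) = (-9 + ¼ + 2 - 72)*(-114) = -315/4*(-114) = 17955/2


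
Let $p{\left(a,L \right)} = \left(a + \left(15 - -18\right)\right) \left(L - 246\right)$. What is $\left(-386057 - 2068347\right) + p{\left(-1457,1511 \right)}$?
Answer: $-4255764$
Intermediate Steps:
$p{\left(a,L \right)} = \left(-246 + L\right) \left(33 + a\right)$ ($p{\left(a,L \right)} = \left(a + \left(15 + 18\right)\right) \left(-246 + L\right) = \left(a + 33\right) \left(-246 + L\right) = \left(33 + a\right) \left(-246 + L\right) = \left(-246 + L\right) \left(33 + a\right)$)
$\left(-386057 - 2068347\right) + p{\left(-1457,1511 \right)} = \left(-386057 - 2068347\right) + \left(-8118 - -358422 + 33 \cdot 1511 + 1511 \left(-1457\right)\right) = -2454404 + \left(-8118 + 358422 + 49863 - 2201527\right) = -2454404 - 1801360 = -4255764$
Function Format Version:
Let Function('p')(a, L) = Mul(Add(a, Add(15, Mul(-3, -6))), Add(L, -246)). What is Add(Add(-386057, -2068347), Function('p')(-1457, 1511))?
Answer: -4255764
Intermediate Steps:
Function('p')(a, L) = Mul(Add(-246, L), Add(33, a)) (Function('p')(a, L) = Mul(Add(a, Add(15, 18)), Add(-246, L)) = Mul(Add(a, 33), Add(-246, L)) = Mul(Add(33, a), Add(-246, L)) = Mul(Add(-246, L), Add(33, a)))
Add(Add(-386057, -2068347), Function('p')(-1457, 1511)) = Add(Add(-386057, -2068347), Add(-8118, Mul(-246, -1457), Mul(33, 1511), Mul(1511, -1457))) = Add(-2454404, Add(-8118, 358422, 49863, -2201527)) = Add(-2454404, -1801360) = -4255764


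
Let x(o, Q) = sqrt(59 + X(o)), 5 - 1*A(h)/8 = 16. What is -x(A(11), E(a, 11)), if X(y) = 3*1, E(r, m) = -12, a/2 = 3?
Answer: -sqrt(62) ≈ -7.8740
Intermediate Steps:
a = 6 (a = 2*3 = 6)
A(h) = -88 (A(h) = 40 - 8*16 = 40 - 128 = -88)
X(y) = 3
x(o, Q) = sqrt(62) (x(o, Q) = sqrt(59 + 3) = sqrt(62))
-x(A(11), E(a, 11)) = -sqrt(62)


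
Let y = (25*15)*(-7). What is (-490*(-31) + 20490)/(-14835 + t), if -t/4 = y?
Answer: -7136/867 ≈ -8.2307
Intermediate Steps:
y = -2625 (y = 375*(-7) = -2625)
t = 10500 (t = -4*(-2625) = 10500)
(-490*(-31) + 20490)/(-14835 + t) = (-490*(-31) + 20490)/(-14835 + 10500) = (15190 + 20490)/(-4335) = 35680*(-1/4335) = -7136/867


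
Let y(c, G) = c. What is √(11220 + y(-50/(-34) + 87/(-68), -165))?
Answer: √12970541/34 ≈ 105.93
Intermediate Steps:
√(11220 + y(-50/(-34) + 87/(-68), -165)) = √(11220 + (-50/(-34) + 87/(-68))) = √(11220 + (-50*(-1/34) + 87*(-1/68))) = √(11220 + (25/17 - 87/68)) = √(11220 + 13/68) = √(762973/68) = √12970541/34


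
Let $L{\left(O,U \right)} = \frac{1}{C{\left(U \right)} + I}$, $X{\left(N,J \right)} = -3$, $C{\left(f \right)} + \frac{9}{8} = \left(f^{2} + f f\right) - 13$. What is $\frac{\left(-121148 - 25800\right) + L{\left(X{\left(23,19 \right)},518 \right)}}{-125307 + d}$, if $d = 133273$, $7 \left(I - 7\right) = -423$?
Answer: $- \frac{2207783856342}{119683195415} \approx -18.447$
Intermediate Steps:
$C{\left(f \right)} = - \frac{113}{8} + 2 f^{2}$ ($C{\left(f \right)} = - \frac{9}{8} - \left(13 - f^{2} - f f\right) = - \frac{9}{8} + \left(\left(f^{2} + f^{2}\right) - 13\right) = - \frac{9}{8} + \left(2 f^{2} - 13\right) = - \frac{9}{8} + \left(-13 + 2 f^{2}\right) = - \frac{113}{8} + 2 f^{2}$)
$I = - \frac{374}{7}$ ($I = 7 + \frac{1}{7} \left(-423\right) = 7 - \frac{423}{7} = - \frac{374}{7} \approx -53.429$)
$L{\left(O,U \right)} = \frac{1}{- \frac{3783}{56} + 2 U^{2}}$ ($L{\left(O,U \right)} = \frac{1}{\left(- \frac{113}{8} + 2 U^{2}\right) - \frac{374}{7}} = \frac{1}{- \frac{3783}{56} + 2 U^{2}}$)
$\frac{\left(-121148 - 25800\right) + L{\left(X{\left(23,19 \right)},518 \right)}}{-125307 + d} = \frac{\left(-121148 - 25800\right) + \frac{56}{-3783 + 112 \cdot 518^{2}}}{-125307 + 133273} = \frac{\left(-121148 - 25800\right) + \frac{56}{-3783 + 112 \cdot 268324}}{7966} = \left(-146948 + \frac{56}{-3783 + 30052288}\right) \frac{1}{7966} = \left(-146948 + \frac{56}{30048505}\right) \frac{1}{7966} = \left(- \frac{4415567712684}{30048505}\right) \frac{1}{7966} = - \frac{2207783856342}{119683195415}$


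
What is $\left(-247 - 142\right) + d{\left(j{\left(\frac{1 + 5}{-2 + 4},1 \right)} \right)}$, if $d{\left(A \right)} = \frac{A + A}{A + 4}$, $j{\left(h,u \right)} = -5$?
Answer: $-379$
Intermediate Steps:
$d{\left(A \right)} = \frac{2 A}{4 + A}$
$\left(-247 - 142\right) + d{\left(j{\left(\frac{1 + 5}{-2 + 4},1 \right)} \right)} = \left(-247 - 142\right) + 2 \left(-5\right) \frac{1}{4 - 5} = -389 + 2 \left(-5\right) \frac{1}{-1} = -389 + 2 \left(-5\right) \left(-1\right) = -389 + 10 = -379$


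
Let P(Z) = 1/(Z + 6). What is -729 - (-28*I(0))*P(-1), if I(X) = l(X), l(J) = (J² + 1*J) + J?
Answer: -729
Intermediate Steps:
l(J) = J² + 2*J (l(J) = (J² + J) + J = (J + J²) + J = J² + 2*J)
I(X) = X*(2 + X)
P(Z) = 1/(6 + Z)
-729 - (-28*I(0))*P(-1) = -729 - (-0*(2 + 0))/(6 - 1) = -729 - (-0*2)/5 = -729 - (-28*0)/5 = -729 - 0/5 = -729 - 1*0 = -729 + 0 = -729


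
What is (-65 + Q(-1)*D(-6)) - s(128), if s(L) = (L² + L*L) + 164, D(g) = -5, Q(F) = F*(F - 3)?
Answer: -33017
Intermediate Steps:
Q(F) = F*(-3 + F)
s(L) = 164 + 2*L² (s(L) = (L² + L²) + 164 = 2*L² + 164 = 164 + 2*L²)
(-65 + Q(-1)*D(-6)) - s(128) = (-65 - (-3 - 1)*(-5)) - (164 + 2*128²) = (-65 - 1*(-4)*(-5)) - (164 + 2*16384) = (-65 + 4*(-5)) - (164 + 32768) = (-65 - 20) - 1*32932 = -85 - 32932 = -33017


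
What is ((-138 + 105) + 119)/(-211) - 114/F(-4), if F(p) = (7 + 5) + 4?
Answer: -12715/1688 ≈ -7.5326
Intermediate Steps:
F(p) = 16 (F(p) = 12 + 4 = 16)
((-138 + 105) + 119)/(-211) - 114/F(-4) = ((-138 + 105) + 119)/(-211) - 114/16 = (-33 + 119)*(-1/211) - 114*1/16 = 86*(-1/211) - 57/8 = -86/211 - 57/8 = -12715/1688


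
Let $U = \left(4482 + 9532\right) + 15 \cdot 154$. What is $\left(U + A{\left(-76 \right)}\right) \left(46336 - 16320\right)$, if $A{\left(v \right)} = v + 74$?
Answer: $489921152$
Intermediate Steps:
$A{\left(v \right)} = 74 + v$
$U = 16324$ ($U = 14014 + 2310 = 16324$)
$\left(U + A{\left(-76 \right)}\right) \left(46336 - 16320\right) = \left(16324 + \left(74 - 76\right)\right) \left(46336 - 16320\right) = \left(16324 - 2\right) \left(46336 - 16320\right) = 16322 \cdot 30016 = 489921152$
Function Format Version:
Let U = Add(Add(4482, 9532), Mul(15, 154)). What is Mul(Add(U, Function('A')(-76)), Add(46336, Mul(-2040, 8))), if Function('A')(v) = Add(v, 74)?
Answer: 489921152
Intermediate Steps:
Function('A')(v) = Add(74, v)
U = 16324 (U = Add(14014, 2310) = 16324)
Mul(Add(U, Function('A')(-76)), Add(46336, Mul(-2040, 8))) = Mul(Add(16324, Add(74, -76)), Add(46336, Mul(-2040, 8))) = Mul(Add(16324, -2), Add(46336, -16320)) = Mul(16322, 30016) = 489921152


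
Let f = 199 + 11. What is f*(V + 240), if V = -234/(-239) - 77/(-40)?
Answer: 48765423/956 ≈ 51010.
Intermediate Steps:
f = 210
V = 27763/9560 (V = -234*(-1/239) - 77*(-1/40) = 234/239 + 77/40 = 27763/9560 ≈ 2.9041)
f*(V + 240) = 210*(27763/9560 + 240) = 210*(2322163/9560) = 48765423/956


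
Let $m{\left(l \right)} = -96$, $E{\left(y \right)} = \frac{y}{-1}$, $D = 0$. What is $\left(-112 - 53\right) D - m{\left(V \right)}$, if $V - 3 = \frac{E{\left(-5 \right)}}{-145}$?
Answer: $96$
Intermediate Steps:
$E{\left(y \right)} = - y$ ($E{\left(y \right)} = y \left(-1\right) = - y$)
$V = \frac{86}{29}$ ($V = 3 + \frac{\left(-1\right) \left(-5\right)}{-145} = 3 + 5 \left(- \frac{1}{145}\right) = 3 - \frac{1}{29} = \frac{86}{29} \approx 2.9655$)
$\left(-112 - 53\right) D - m{\left(V \right)} = \left(-112 - 53\right) 0 - -96 = \left(-165\right) 0 + 96 = 0 + 96 = 96$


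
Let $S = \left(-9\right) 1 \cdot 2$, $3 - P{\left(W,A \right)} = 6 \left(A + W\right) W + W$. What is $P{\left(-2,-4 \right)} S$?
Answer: $1206$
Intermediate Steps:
$P{\left(W,A \right)} = 3 - W - W \left(6 A + 6 W\right)$ ($P{\left(W,A \right)} = 3 - \left(6 \left(A + W\right) W + W\right) = 3 - \left(\left(6 A + 6 W\right) W + W\right) = 3 - \left(W \left(6 A + 6 W\right) + W\right) = 3 - \left(W + W \left(6 A + 6 W\right)\right) = 3 - W - W \left(6 A + 6 W\right)$)
$S = -18$ ($S = \left(-9\right) 2 = -18$)
$P{\left(-2,-4 \right)} S = \left(3 - -2 - 6 \left(-2\right)^{2} - \left(-24\right) \left(-2\right)\right) \left(-18\right) = \left(3 + 2 - 24 - 48\right) \left(-18\right) = \left(-67\right) \left(-18\right) = 1206$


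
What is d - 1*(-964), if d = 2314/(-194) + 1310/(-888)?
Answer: 40940309/43068 ≈ 950.60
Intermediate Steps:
d = -577243/43068 (d = 2314*(-1/194) + 1310*(-1/888) = -1157/97 - 655/444 = -577243/43068 ≈ -13.403)
d - 1*(-964) = -577243/43068 - 1*(-964) = -577243/43068 + 964 = 40940309/43068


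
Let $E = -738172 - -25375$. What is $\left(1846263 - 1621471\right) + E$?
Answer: $-488005$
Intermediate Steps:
$E = -712797$ ($E = -738172 + 25375 = -712797$)
$\left(1846263 - 1621471\right) + E = \left(1846263 - 1621471\right) - 712797 = 224792 - 712797 = -488005$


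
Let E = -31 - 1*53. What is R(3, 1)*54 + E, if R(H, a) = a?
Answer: -30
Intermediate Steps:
E = -84 (E = -31 - 53 = -84)
R(3, 1)*54 + E = 1*54 - 84 = 54 - 84 = -30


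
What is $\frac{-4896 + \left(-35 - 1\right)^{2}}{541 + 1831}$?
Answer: $- \frac{900}{593} \approx -1.5177$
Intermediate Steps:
$\frac{-4896 + \left(-35 - 1\right)^{2}}{541 + 1831} = \frac{-4896 + \left(-36\right)^{2}}{2372} = \left(-4896 + 1296\right) \frac{1}{2372} = \left(-3600\right) \frac{1}{2372} = - \frac{900}{593}$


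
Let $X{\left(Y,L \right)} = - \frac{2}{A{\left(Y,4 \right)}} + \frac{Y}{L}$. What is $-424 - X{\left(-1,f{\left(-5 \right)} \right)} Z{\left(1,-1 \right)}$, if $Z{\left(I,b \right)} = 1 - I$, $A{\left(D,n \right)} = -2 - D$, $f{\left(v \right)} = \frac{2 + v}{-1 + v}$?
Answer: $-424$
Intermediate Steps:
$f{\left(v \right)} = \frac{2 + v}{-1 + v}$
$X{\left(Y,L \right)} = - \frac{2}{-2 - Y} + \frac{Y}{L}$
$-424 - X{\left(-1,f{\left(-5 \right)} \right)} Z{\left(1,-1 \right)} = -424 - \left(\frac{2}{2 - 1} - \frac{1}{\frac{1}{-1 - 5} \left(2 - 5\right)}\right) \left(1 - 1\right) = -424 - \left(\frac{2}{1} - \frac{1}{\frac{1}{-6} \left(-3\right)}\right) \left(1 - 1\right) = -424 - \left(2 \cdot 1 - \frac{1}{\left(- \frac{1}{6}\right) \left(-3\right)}\right) 0 = -424 - \left(2 - \frac{1}{\frac{1}{2}}\right) 0 = -424 - \left(2 - 2\right) 0 = -424 - 0 \cdot 0 = -424 - 0 = -424 + 0 = -424$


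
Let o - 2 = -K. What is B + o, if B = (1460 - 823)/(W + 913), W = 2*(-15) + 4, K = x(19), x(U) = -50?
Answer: 46761/887 ≈ 52.718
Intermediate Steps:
K = -50
W = -26 (W = -30 + 4 = -26)
B = 637/887 (B = (1460 - 823)/(-26 + 913) = 637/887 ≈ 0.71815)
o = 52 (o = 2 - 1*(-50) = 2 + 50 = 52)
B + o = 637/887 + 52 = 46761/887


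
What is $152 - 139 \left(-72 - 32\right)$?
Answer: $14608$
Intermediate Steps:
$152 - 139 \left(-72 - 32\right) = 152 - -14456 = 152 + 14456 = 14608$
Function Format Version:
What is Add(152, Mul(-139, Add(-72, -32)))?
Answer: 14608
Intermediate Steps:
Add(152, Mul(-139, Add(-72, -32))) = Add(152, Mul(-139, -104)) = Add(152, 14456) = 14608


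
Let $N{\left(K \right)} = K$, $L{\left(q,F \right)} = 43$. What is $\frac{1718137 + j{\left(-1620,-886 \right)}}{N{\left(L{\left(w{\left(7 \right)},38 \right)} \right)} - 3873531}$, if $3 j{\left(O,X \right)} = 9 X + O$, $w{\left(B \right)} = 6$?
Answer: $- \frac{1714939}{3873488} \approx -0.44274$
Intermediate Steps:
$j{\left(O,X \right)} = 3 X + \frac{O}{3}$ ($j{\left(O,X \right)} = \frac{9 X + O}{3} = \frac{O + 9 X}{3} = 3 X + \frac{O}{3}$)
$\frac{1718137 + j{\left(-1620,-886 \right)}}{N{\left(L{\left(w{\left(7 \right)},38 \right)} \right)} - 3873531} = \frac{1718137 + \left(3 \left(-886\right) + \frac{1}{3} \left(-1620\right)\right)}{43 - 3873531} = \frac{1718137 - 3198}{-3873488} = \left(1718137 - 3198\right) \left(- \frac{1}{3873488}\right) = 1714939 \left(- \frac{1}{3873488}\right) = - \frac{1714939}{3873488}$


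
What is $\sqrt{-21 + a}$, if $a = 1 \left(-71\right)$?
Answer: $2 i \sqrt{23} \approx 9.5917 i$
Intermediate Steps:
$a = -71$
$\sqrt{-21 + a} = \sqrt{-21 - 71} = \sqrt{-92} = 2 i \sqrt{23}$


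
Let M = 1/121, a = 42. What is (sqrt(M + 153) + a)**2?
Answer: (462 + sqrt(18514))**2/121 ≈ 2956.1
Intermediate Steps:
M = 1/121 ≈ 0.0082645
(sqrt(M + 153) + a)**2 = (sqrt(1/121 + 153) + 42)**2 = (sqrt(18514/121) + 42)**2 = (sqrt(18514)/11 + 42)**2 = (42 + sqrt(18514)/11)**2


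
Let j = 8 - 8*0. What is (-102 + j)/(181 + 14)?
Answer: -94/195 ≈ -0.48205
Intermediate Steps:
j = 8 (j = 8 + 0 = 8)
(-102 + j)/(181 + 14) = (-102 + 8)/(181 + 14) = -94/195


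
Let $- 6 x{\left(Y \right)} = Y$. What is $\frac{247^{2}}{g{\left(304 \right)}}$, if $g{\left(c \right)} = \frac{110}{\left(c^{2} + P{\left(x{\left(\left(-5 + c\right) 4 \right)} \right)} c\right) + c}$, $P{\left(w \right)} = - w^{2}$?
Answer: $- \frac{3290738095112}{495} \approx -6.648 \cdot 10^{9}$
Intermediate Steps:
$x{\left(Y \right)} = - \frac{Y}{6}$
$g{\left(c \right)} = \frac{110}{c + c^{2} - c \left(\frac{10}{3} - \frac{2 c}{3}\right)^{2}}$ ($g{\left(c \right)} = \frac{110}{\left(c^{2} + - \left(- \frac{\left(-5 + c\right) 4}{6}\right)^{2} c\right) + c} = \frac{110}{\left(c^{2} + - \left(- \frac{-20 + 4 c}{6}\right)^{2} c\right) + c} = \frac{110}{\left(c^{2} + - \left(\frac{10}{3} - \frac{2 c}{3}\right)^{2} c\right) + c} = \frac{110}{\left(c^{2} - c \left(\frac{10}{3} - \frac{2 c}{3}\right)^{2}\right) + c} = \frac{110}{c + c^{2} - c \left(\frac{10}{3} - \frac{2 c}{3}\right)^{2}}$)
$\frac{247^{2}}{g{\left(304 \right)}} = \frac{247^{2}}{990 \cdot \frac{1}{304} \frac{1}{9 - 4 \left(5 - 304\right)^{2} + 9 \cdot 304}} = \frac{61009}{990 \cdot \frac{1}{304} \frac{1}{9 - 4 \left(5 - 304\right)^{2} + 2736}} = \frac{61009}{990 \cdot \frac{1}{304} \frac{1}{9 - 4 \left(-299\right)^{2} + 2736}} = \frac{61009}{990 \cdot \frac{1}{304} \frac{1}{9 - 357604 + 2736}} = \frac{61009}{990 \cdot \frac{1}{304} \frac{1}{-354859}} = \frac{61009}{990 \cdot \frac{1}{304} \left(- \frac{1}{354859}\right)} = \frac{61009}{- \frac{495}{53938568}} = 61009 \left(- \frac{53938568}{495}\right) = - \frac{3290738095112}{495}$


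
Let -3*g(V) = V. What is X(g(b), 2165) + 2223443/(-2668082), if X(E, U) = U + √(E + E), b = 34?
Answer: 5774174087/2668082 + 2*I*√51/3 ≈ 2164.2 + 4.761*I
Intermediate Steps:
g(V) = -V/3
X(E, U) = U + √2*√E (X(E, U) = U + √(2*E) = U + √2*√E)
X(g(b), 2165) + 2223443/(-2668082) = (2165 + √2*√(-⅓*34)) + 2223443/(-2668082) = (2165 + √2*√(-34/3)) + 2223443*(-1/2668082) = (2165 + √2*(I*√102/3)) - 2223443/2668082 = (2165 + 2*I*√51/3) - 2223443/2668082 = 5774174087/2668082 + 2*I*√51/3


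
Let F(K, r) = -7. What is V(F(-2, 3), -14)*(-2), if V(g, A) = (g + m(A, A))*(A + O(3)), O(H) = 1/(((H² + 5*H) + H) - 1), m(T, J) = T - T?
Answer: -2541/13 ≈ -195.46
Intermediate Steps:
m(T, J) = 0
O(H) = 1/(-1 + H² + 6*H) (O(H) = 1/((H² + 6*H) - 1) = 1/(-1 + H² + 6*H))
V(g, A) = g*(1/26 + A) (V(g, A) = (g + 0)*(A + 1/(-1 + 3² + 6*3)) = g*(A + 1/(-1 + 9 + 18)) = g*(A + 1/26) = g*(1/26 + A))
V(F(-2, 3), -14)*(-2) = -7*(1/26 - 14)*(-2) = -7*(-363/26)*(-2) = (2541/26)*(-2) = -2541/13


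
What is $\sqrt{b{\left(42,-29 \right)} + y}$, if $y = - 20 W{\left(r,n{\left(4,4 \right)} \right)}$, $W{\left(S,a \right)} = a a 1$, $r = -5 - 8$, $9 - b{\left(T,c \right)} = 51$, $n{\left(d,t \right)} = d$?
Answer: $i \sqrt{362} \approx 19.026 i$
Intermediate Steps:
$b{\left(T,c \right)} = -42$ ($b{\left(T,c \right)} = 9 - 51 = -42$)
$r = -13$ ($r = -5 - 8 = -13$)
$W{\left(S,a \right)} = a^{2}$ ($W{\left(S,a \right)} = a^{2} \cdot 1 = a^{2}$)
$y = -320$ ($y = - 20 \cdot 4^{2} = \left(-20\right) 16 = -320$)
$\sqrt{b{\left(42,-29 \right)} + y} = \sqrt{-42 - 320} = \sqrt{-362} = i \sqrt{362}$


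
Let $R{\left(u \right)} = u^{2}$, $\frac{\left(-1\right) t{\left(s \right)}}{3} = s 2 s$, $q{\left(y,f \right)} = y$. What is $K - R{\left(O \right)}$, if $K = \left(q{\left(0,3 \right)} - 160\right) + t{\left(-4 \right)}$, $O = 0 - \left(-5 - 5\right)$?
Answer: $-356$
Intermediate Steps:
$t{\left(s \right)} = - 6 s^{2}$ ($t{\left(s \right)} = - 3 s 2 s = - 3 \cdot 2 s s = - 3 \cdot 2 s^{2} = - 6 s^{2}$)
$O = 10$ ($O = 0 - \left(-5 - 5\right) = 0 - -10 = 0 + 10 = 10$)
$K = -256$ ($K = \left(0 - 160\right) - 6 \left(-4\right)^{2} = -160 - 96 = -256$)
$K - R{\left(O \right)} = -256 - 10^{2} = -256 - 100 = -356$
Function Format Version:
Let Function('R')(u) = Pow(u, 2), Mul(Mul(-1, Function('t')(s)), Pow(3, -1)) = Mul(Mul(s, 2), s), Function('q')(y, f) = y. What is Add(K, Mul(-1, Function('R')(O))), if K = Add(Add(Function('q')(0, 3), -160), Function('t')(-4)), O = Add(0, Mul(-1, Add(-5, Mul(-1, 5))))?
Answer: -356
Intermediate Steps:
Function('t')(s) = Mul(-6, Pow(s, 2)) (Function('t')(s) = Mul(-3, Mul(Mul(s, 2), s)) = Mul(-3, Mul(Mul(2, s), s)) = Mul(-3, Mul(2, Pow(s, 2))) = Mul(-6, Pow(s, 2)))
O = 10 (O = Add(0, Mul(-1, Add(-5, -5))) = Add(0, Mul(-1, -10)) = Add(0, 10) = 10)
K = -256 (K = Add(Add(0, -160), Mul(-6, Pow(-4, 2))) = Add(-160, Mul(-6, 16)) = Add(-160, -96) = -256)
Add(K, Mul(-1, Function('R')(O))) = Add(-256, Mul(-1, Pow(10, 2))) = Add(-256, Mul(-1, 100)) = Add(-256, -100) = -356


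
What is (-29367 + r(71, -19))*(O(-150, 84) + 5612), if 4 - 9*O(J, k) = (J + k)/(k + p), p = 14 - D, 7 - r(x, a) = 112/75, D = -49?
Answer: -1090093886464/6615 ≈ -1.6479e+8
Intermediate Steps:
r(x, a) = 413/75 (r(x, a) = 7 - 112/75 = 413/75)
p = 63 (p = 14 - 1*(-49) = 14 + 49 = 63)
O(J, k) = 4/9 - (J + k)/(9*(63 + k)) (O(J, k) = 4/9 - (J + k)/(9*(k + 63)) = 4/9 - (J + k)/(9*(63 + k)))
(-29367 + r(71, -19))*(O(-150, 84) + 5612) = (-29367 + 413/75)*((252 - 1*(-150) + 3*84)/(9*(63 + 84)) + 5612) = -2202112*((1/9)*(252 + 150 + 252)/147 + 5612)/75 = -2202112*((1/9)*(1/147)*654 + 5612)/75 = -2202112*(218/441 + 5612)/75 = -2202112/75*2475110/441 = -1090093886464/6615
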